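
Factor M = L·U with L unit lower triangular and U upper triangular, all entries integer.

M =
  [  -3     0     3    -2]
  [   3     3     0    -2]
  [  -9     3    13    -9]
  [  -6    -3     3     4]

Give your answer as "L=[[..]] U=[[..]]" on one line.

L=[[1,0,0,0],[-1,1,0,0],[3,1,1,0],[2,-1,0,1]] U=[[-3,0,3,-2],[0,3,3,-4],[0,0,1,1],[0,0,0,4]]

  row1 -= -1·row0 → [0,3,3,-4]
  row2 -= 3·row0 → [0,3,4,-3]
  row3 -= 2·row0 → [0,-3,-3,8]
  row2 -= 1·row1 → [0,0,1,1]
  row3 -= -1·row1 → [0,0,0,4]
  row3 -= 0·row2 → [0,0,0,4]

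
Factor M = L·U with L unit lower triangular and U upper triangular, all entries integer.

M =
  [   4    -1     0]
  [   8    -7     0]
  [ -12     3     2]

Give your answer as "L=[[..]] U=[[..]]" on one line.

  R1 -= 2·R0 → [0,-5,0]
  R2 -= -3·R0 → [0,0,2]
  R2 -= 0·R1 → [0,0,2]

L=[[1,0,0],[2,1,0],[-3,0,1]] U=[[4,-1,0],[0,-5,0],[0,0,2]]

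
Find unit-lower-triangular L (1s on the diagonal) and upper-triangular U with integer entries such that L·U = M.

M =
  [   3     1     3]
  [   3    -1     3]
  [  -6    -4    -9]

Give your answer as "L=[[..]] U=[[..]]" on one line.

  row1 -= 1·row0 → [0,-2,0]
  row2 -= -2·row0 → [0,-2,-3]
  row2 -= 1·row1 → [0,0,-3]

L=[[1,0,0],[1,1,0],[-2,1,1]] U=[[3,1,3],[0,-2,0],[0,0,-3]]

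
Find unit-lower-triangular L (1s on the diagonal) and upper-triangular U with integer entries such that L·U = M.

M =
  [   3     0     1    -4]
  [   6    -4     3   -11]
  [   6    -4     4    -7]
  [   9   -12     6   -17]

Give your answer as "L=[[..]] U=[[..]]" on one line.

L=[[1,0,0,0],[2,1,0,0],[2,1,1,0],[3,3,0,1]] U=[[3,0,1,-4],[0,-4,1,-3],[0,0,1,4],[0,0,0,4]]

  r1 -= 2·r0 → [0,-4,1,-3]
  r2 -= 2·r0 → [0,-4,2,1]
  r3 -= 3·r0 → [0,-12,3,-5]
  r2 -= 1·r1 → [0,0,1,4]
  r3 -= 3·r1 → [0,0,0,4]
  r3 -= 0·r2 → [0,0,0,4]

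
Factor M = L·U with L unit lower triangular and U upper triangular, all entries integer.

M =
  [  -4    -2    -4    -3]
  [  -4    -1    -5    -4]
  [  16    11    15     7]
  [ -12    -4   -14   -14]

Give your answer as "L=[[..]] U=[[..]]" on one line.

L=[[1,0,0,0],[1,1,0,0],[-4,3,1,0],[3,2,0,1]] U=[[-4,-2,-4,-3],[0,1,-1,-1],[0,0,2,-2],[0,0,0,-3]]

  r1 -= 1·r0 → [0,1,-1,-1]
  r2 -= -4·r0 → [0,3,-1,-5]
  r3 -= 3·r0 → [0,2,-2,-5]
  r2 -= 3·r1 → [0,0,2,-2]
  r3 -= 2·r1 → [0,0,0,-3]
  r3 -= 0·r2 → [0,0,0,-3]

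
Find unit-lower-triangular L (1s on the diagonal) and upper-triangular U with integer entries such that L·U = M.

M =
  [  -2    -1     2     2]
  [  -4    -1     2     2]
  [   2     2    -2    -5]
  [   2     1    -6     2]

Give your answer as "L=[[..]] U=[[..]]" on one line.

L=[[1,0,0,0],[2,1,0,0],[-1,1,1,0],[-1,0,-2,1]] U=[[-2,-1,2,2],[0,1,-2,-2],[0,0,2,-1],[0,0,0,2]]

  r1 -= 2·r0 → [0,1,-2,-2]
  r2 -= -1·r0 → [0,1,0,-3]
  r3 -= -1·r0 → [0,0,-4,4]
  r2 -= 1·r1 → [0,0,2,-1]
  r3 -= 0·r1 → [0,0,-4,4]
  r3 -= -2·r2 → [0,0,0,2]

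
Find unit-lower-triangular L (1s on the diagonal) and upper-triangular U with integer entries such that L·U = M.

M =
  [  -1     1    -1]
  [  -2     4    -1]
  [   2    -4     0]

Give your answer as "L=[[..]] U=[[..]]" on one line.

L=[[1,0,0],[2,1,0],[-2,-1,1]] U=[[-1,1,-1],[0,2,1],[0,0,-1]]

  r1 -= 2·r0 → [0,2,1]
  r2 -= -2·r0 → [0,-2,-2]
  r2 -= -1·r1 → [0,0,-1]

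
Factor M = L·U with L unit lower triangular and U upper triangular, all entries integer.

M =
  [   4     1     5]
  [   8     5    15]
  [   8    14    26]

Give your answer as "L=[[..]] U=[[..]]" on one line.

  row1 -= 2·row0 → [0,3,5]
  row2 -= 2·row0 → [0,12,16]
  row2 -= 4·row1 → [0,0,-4]

L=[[1,0,0],[2,1,0],[2,4,1]] U=[[4,1,5],[0,3,5],[0,0,-4]]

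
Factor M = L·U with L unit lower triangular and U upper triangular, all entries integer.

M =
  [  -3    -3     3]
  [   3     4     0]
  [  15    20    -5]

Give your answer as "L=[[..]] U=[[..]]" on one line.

L=[[1,0,0],[-1,1,0],[-5,5,1]] U=[[-3,-3,3],[0,1,3],[0,0,-5]]

  R1 -= -1·R0 → [0,1,3]
  R2 -= -5·R0 → [0,5,10]
  R2 -= 5·R1 → [0,0,-5]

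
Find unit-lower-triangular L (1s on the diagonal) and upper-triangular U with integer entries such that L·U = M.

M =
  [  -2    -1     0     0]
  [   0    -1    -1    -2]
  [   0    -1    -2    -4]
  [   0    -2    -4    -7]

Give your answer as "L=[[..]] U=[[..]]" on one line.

L=[[1,0,0,0],[0,1,0,0],[0,1,1,0],[0,2,2,1]] U=[[-2,-1,0,0],[0,-1,-1,-2],[0,0,-1,-2],[0,0,0,1]]

  R1 -= 0·R0 → [0,-1,-1,-2]
  R2 -= 0·R0 → [0,-1,-2,-4]
  R3 -= 0·R0 → [0,-2,-4,-7]
  R2 -= 1·R1 → [0,0,-1,-2]
  R3 -= 2·R1 → [0,0,-2,-3]
  R3 -= 2·R2 → [0,0,0,1]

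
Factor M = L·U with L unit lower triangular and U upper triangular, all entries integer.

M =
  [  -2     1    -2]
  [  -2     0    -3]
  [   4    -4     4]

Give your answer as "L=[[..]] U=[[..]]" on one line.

  row1 -= 1·row0 → [0,-1,-1]
  row2 -= -2·row0 → [0,-2,0]
  row2 -= 2·row1 → [0,0,2]

L=[[1,0,0],[1,1,0],[-2,2,1]] U=[[-2,1,-2],[0,-1,-1],[0,0,2]]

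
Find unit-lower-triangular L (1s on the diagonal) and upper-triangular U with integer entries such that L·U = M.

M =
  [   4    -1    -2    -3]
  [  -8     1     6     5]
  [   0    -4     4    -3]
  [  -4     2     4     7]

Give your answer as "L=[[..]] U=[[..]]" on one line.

  r1 -= -2·r0 → [0,-1,2,-1]
  r2 -= 0·r0 → [0,-4,4,-3]
  r3 -= -1·r0 → [0,1,2,4]
  r2 -= 4·r1 → [0,0,-4,1]
  r3 -= -1·r1 → [0,0,4,3]
  r3 -= -1·r2 → [0,0,0,4]

L=[[1,0,0,0],[-2,1,0,0],[0,4,1,0],[-1,-1,-1,1]] U=[[4,-1,-2,-3],[0,-1,2,-1],[0,0,-4,1],[0,0,0,4]]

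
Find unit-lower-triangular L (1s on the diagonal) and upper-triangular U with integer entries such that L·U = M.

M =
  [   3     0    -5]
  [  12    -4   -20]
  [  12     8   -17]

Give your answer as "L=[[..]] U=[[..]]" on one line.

  R1 -= 4·R0 → [0,-4,0]
  R2 -= 4·R0 → [0,8,3]
  R2 -= -2·R1 → [0,0,3]

L=[[1,0,0],[4,1,0],[4,-2,1]] U=[[3,0,-5],[0,-4,0],[0,0,3]]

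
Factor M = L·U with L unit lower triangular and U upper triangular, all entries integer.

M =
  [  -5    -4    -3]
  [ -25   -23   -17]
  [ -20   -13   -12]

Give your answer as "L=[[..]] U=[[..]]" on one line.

  R1 -= 5·R0 → [0,-3,-2]
  R2 -= 4·R0 → [0,3,0]
  R2 -= -1·R1 → [0,0,-2]

L=[[1,0,0],[5,1,0],[4,-1,1]] U=[[-5,-4,-3],[0,-3,-2],[0,0,-2]]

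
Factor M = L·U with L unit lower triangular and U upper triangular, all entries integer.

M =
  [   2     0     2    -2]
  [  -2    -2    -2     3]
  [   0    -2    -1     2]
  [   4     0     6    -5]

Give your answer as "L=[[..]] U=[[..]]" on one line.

L=[[1,0,0,0],[-1,1,0,0],[0,1,1,0],[2,0,-2,1]] U=[[2,0,2,-2],[0,-2,0,1],[0,0,-1,1],[0,0,0,1]]

  R1 -= -1·R0 → [0,-2,0,1]
  R2 -= 0·R0 → [0,-2,-1,2]
  R3 -= 2·R0 → [0,0,2,-1]
  R2 -= 1·R1 → [0,0,-1,1]
  R3 -= 0·R1 → [0,0,2,-1]
  R3 -= -2·R2 → [0,0,0,1]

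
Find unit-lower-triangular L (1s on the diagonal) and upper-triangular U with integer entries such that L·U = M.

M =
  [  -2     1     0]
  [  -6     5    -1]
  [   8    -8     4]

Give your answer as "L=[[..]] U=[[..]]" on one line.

L=[[1,0,0],[3,1,0],[-4,-2,1]] U=[[-2,1,0],[0,2,-1],[0,0,2]]

  r1 -= 3·r0 → [0,2,-1]
  r2 -= -4·r0 → [0,-4,4]
  r2 -= -2·r1 → [0,0,2]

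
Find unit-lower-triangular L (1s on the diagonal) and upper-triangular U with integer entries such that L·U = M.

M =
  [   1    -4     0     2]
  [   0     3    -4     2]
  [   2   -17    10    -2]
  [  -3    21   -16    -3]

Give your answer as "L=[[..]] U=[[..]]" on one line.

  row1 -= 0·row0 → [0,3,-4,2]
  row2 -= 2·row0 → [0,-9,10,-6]
  row3 -= -3·row0 → [0,9,-16,3]
  row2 -= -3·row1 → [0,0,-2,0]
  row3 -= 3·row1 → [0,0,-4,-3]
  row3 -= 2·row2 → [0,0,0,-3]

L=[[1,0,0,0],[0,1,0,0],[2,-3,1,0],[-3,3,2,1]] U=[[1,-4,0,2],[0,3,-4,2],[0,0,-2,0],[0,0,0,-3]]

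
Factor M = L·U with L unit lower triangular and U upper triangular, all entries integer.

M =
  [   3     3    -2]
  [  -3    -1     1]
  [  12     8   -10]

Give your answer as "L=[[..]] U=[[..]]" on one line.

L=[[1,0,0],[-1,1,0],[4,-2,1]] U=[[3,3,-2],[0,2,-1],[0,0,-4]]

  r1 -= -1·r0 → [0,2,-1]
  r2 -= 4·r0 → [0,-4,-2]
  r2 -= -2·r1 → [0,0,-4]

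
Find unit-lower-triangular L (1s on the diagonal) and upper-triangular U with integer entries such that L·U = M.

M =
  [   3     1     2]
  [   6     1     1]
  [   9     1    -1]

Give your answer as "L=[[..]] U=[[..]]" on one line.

  R1 -= 2·R0 → [0,-1,-3]
  R2 -= 3·R0 → [0,-2,-7]
  R2 -= 2·R1 → [0,0,-1]

L=[[1,0,0],[2,1,0],[3,2,1]] U=[[3,1,2],[0,-1,-3],[0,0,-1]]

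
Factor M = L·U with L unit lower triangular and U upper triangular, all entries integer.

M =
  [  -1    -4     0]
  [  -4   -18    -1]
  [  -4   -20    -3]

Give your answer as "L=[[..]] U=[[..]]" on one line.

  row1 -= 4·row0 → [0,-2,-1]
  row2 -= 4·row0 → [0,-4,-3]
  row2 -= 2·row1 → [0,0,-1]

L=[[1,0,0],[4,1,0],[4,2,1]] U=[[-1,-4,0],[0,-2,-1],[0,0,-1]]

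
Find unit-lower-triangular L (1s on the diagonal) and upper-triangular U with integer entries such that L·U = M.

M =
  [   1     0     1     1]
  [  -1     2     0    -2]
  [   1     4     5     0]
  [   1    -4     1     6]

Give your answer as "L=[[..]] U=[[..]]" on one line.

  row1 -= -1·row0 → [0,2,1,-1]
  row2 -= 1·row0 → [0,4,4,-1]
  row3 -= 1·row0 → [0,-4,0,5]
  row2 -= 2·row1 → [0,0,2,1]
  row3 -= -2·row1 → [0,0,2,3]
  row3 -= 1·row2 → [0,0,0,2]

L=[[1,0,0,0],[-1,1,0,0],[1,2,1,0],[1,-2,1,1]] U=[[1,0,1,1],[0,2,1,-1],[0,0,2,1],[0,0,0,2]]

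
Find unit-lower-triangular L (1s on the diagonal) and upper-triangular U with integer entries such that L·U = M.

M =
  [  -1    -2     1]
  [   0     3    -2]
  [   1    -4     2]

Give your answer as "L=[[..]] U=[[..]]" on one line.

  R1 -= 0·R0 → [0,3,-2]
  R2 -= -1·R0 → [0,-6,3]
  R2 -= -2·R1 → [0,0,-1]

L=[[1,0,0],[0,1,0],[-1,-2,1]] U=[[-1,-2,1],[0,3,-2],[0,0,-1]]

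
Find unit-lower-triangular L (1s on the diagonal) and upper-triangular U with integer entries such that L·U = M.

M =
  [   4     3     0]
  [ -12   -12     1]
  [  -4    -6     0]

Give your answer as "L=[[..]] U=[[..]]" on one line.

L=[[1,0,0],[-3,1,0],[-1,1,1]] U=[[4,3,0],[0,-3,1],[0,0,-1]]

  r1 -= -3·r0 → [0,-3,1]
  r2 -= -1·r0 → [0,-3,0]
  r2 -= 1·r1 → [0,0,-1]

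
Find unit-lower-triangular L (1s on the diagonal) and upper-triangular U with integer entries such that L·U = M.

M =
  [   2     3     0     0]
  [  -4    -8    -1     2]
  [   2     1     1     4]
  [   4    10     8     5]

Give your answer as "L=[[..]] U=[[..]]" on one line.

  R1 -= -2·R0 → [0,-2,-1,2]
  R2 -= 1·R0 → [0,-2,1,4]
  R3 -= 2·R0 → [0,4,8,5]
  R2 -= 1·R1 → [0,0,2,2]
  R3 -= -2·R1 → [0,0,6,9]
  R3 -= 3·R2 → [0,0,0,3]

L=[[1,0,0,0],[-2,1,0,0],[1,1,1,0],[2,-2,3,1]] U=[[2,3,0,0],[0,-2,-1,2],[0,0,2,2],[0,0,0,3]]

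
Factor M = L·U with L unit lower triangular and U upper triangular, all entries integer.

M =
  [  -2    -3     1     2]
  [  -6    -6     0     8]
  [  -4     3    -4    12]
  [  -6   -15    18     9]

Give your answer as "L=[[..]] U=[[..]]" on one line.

  row1 -= 3·row0 → [0,3,-3,2]
  row2 -= 2·row0 → [0,9,-6,8]
  row3 -= 3·row0 → [0,-6,15,3]
  row2 -= 3·row1 → [0,0,3,2]
  row3 -= -2·row1 → [0,0,9,7]
  row3 -= 3·row2 → [0,0,0,1]

L=[[1,0,0,0],[3,1,0,0],[2,3,1,0],[3,-2,3,1]] U=[[-2,-3,1,2],[0,3,-3,2],[0,0,3,2],[0,0,0,1]]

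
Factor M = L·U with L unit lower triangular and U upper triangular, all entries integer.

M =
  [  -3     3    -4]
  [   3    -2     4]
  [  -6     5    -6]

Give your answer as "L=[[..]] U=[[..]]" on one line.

L=[[1,0,0],[-1,1,0],[2,-1,1]] U=[[-3,3,-4],[0,1,0],[0,0,2]]

  row1 -= -1·row0 → [0,1,0]
  row2 -= 2·row0 → [0,-1,2]
  row2 -= -1·row1 → [0,0,2]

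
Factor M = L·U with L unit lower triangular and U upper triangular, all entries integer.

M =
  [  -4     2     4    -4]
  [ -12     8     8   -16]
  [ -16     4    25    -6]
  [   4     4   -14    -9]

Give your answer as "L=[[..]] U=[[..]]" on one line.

L=[[1,0,0,0],[3,1,0,0],[4,-2,1,0],[-1,3,2,1]] U=[[-4,2,4,-4],[0,2,-4,-4],[0,0,1,2],[0,0,0,-5]]

  r1 -= 3·r0 → [0,2,-4,-4]
  r2 -= 4·r0 → [0,-4,9,10]
  r3 -= -1·r0 → [0,6,-10,-13]
  r2 -= -2·r1 → [0,0,1,2]
  r3 -= 3·r1 → [0,0,2,-1]
  r3 -= 2·r2 → [0,0,0,-5]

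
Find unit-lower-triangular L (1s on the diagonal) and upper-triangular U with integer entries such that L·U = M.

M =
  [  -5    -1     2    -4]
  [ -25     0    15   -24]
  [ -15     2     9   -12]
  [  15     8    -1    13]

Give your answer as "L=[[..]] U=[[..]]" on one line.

  R1 -= 5·R0 → [0,5,5,-4]
  R2 -= 3·R0 → [0,5,3,0]
  R3 -= -3·R0 → [0,5,5,1]
  R2 -= 1·R1 → [0,0,-2,4]
  R3 -= 1·R1 → [0,0,0,5]
  R3 -= 0·R2 → [0,0,0,5]

L=[[1,0,0,0],[5,1,0,0],[3,1,1,0],[-3,1,0,1]] U=[[-5,-1,2,-4],[0,5,5,-4],[0,0,-2,4],[0,0,0,5]]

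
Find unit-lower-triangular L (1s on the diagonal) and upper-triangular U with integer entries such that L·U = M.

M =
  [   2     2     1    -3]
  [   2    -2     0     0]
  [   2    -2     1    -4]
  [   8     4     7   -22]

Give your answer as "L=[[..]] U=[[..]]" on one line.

L=[[1,0,0,0],[1,1,0,0],[1,1,1,0],[4,1,4,1]] U=[[2,2,1,-3],[0,-4,-1,3],[0,0,1,-4],[0,0,0,3]]

  row1 -= 1·row0 → [0,-4,-1,3]
  row2 -= 1·row0 → [0,-4,0,-1]
  row3 -= 4·row0 → [0,-4,3,-10]
  row2 -= 1·row1 → [0,0,1,-4]
  row3 -= 1·row1 → [0,0,4,-13]
  row3 -= 4·row2 → [0,0,0,3]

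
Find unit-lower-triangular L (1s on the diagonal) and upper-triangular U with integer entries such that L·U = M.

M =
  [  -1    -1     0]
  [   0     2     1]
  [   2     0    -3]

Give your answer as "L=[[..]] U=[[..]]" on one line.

  R1 -= 0·R0 → [0,2,1]
  R2 -= -2·R0 → [0,-2,-3]
  R2 -= -1·R1 → [0,0,-2]

L=[[1,0,0],[0,1,0],[-2,-1,1]] U=[[-1,-1,0],[0,2,1],[0,0,-2]]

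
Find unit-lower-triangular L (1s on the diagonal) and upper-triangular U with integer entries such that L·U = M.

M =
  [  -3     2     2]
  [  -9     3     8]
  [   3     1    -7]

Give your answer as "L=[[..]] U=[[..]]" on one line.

L=[[1,0,0],[3,1,0],[-1,-1,1]] U=[[-3,2,2],[0,-3,2],[0,0,-3]]

  row1 -= 3·row0 → [0,-3,2]
  row2 -= -1·row0 → [0,3,-5]
  row2 -= -1·row1 → [0,0,-3]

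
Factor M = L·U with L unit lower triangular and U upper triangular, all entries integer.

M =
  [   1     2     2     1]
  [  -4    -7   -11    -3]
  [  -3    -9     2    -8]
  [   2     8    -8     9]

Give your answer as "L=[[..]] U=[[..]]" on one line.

  row1 -= -4·row0 → [0,1,-3,1]
  row2 -= -3·row0 → [0,-3,8,-5]
  row3 -= 2·row0 → [0,4,-12,7]
  row2 -= -3·row1 → [0,0,-1,-2]
  row3 -= 4·row1 → [0,0,0,3]
  row3 -= 0·row2 → [0,0,0,3]

L=[[1,0,0,0],[-4,1,0,0],[-3,-3,1,0],[2,4,0,1]] U=[[1,2,2,1],[0,1,-3,1],[0,0,-1,-2],[0,0,0,3]]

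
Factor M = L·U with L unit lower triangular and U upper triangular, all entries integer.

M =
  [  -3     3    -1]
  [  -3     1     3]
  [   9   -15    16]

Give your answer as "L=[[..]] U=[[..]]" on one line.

L=[[1,0,0],[1,1,0],[-3,3,1]] U=[[-3,3,-1],[0,-2,4],[0,0,1]]

  r1 -= 1·r0 → [0,-2,4]
  r2 -= -3·r0 → [0,-6,13]
  r2 -= 3·r1 → [0,0,1]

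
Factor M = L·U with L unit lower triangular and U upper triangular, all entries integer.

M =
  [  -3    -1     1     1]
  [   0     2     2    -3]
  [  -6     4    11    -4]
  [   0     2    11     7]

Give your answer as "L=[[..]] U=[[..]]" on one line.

  R1 -= 0·R0 → [0,2,2,-3]
  R2 -= 2·R0 → [0,6,9,-6]
  R3 -= 0·R0 → [0,2,11,7]
  R2 -= 3·R1 → [0,0,3,3]
  R3 -= 1·R1 → [0,0,9,10]
  R3 -= 3·R2 → [0,0,0,1]

L=[[1,0,0,0],[0,1,0,0],[2,3,1,0],[0,1,3,1]] U=[[-3,-1,1,1],[0,2,2,-3],[0,0,3,3],[0,0,0,1]]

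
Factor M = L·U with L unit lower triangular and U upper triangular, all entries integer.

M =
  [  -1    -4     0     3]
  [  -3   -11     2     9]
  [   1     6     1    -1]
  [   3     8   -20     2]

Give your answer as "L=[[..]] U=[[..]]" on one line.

L=[[1,0,0,0],[3,1,0,0],[-1,2,1,0],[-3,-4,4,1]] U=[[-1,-4,0,3],[0,1,2,0],[0,0,-3,2],[0,0,0,3]]

  R1 -= 3·R0 → [0,1,2,0]
  R2 -= -1·R0 → [0,2,1,2]
  R3 -= -3·R0 → [0,-4,-20,11]
  R2 -= 2·R1 → [0,0,-3,2]
  R3 -= -4·R1 → [0,0,-12,11]
  R3 -= 4·R2 → [0,0,0,3]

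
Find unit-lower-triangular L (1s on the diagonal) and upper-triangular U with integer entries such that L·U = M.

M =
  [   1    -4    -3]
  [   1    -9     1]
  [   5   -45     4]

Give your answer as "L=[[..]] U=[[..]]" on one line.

L=[[1,0,0],[1,1,0],[5,5,1]] U=[[1,-4,-3],[0,-5,4],[0,0,-1]]

  R1 -= 1·R0 → [0,-5,4]
  R2 -= 5·R0 → [0,-25,19]
  R2 -= 5·R1 → [0,0,-1]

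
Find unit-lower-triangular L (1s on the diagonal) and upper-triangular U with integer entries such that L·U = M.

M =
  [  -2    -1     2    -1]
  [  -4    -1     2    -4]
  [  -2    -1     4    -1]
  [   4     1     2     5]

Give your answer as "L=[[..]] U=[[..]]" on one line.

L=[[1,0,0,0],[2,1,0,0],[1,0,1,0],[-2,-1,2,1]] U=[[-2,-1,2,-1],[0,1,-2,-2],[0,0,2,0],[0,0,0,1]]

  row1 -= 2·row0 → [0,1,-2,-2]
  row2 -= 1·row0 → [0,0,2,0]
  row3 -= -2·row0 → [0,-1,6,3]
  row2 -= 0·row1 → [0,0,2,0]
  row3 -= -1·row1 → [0,0,4,1]
  row3 -= 2·row2 → [0,0,0,1]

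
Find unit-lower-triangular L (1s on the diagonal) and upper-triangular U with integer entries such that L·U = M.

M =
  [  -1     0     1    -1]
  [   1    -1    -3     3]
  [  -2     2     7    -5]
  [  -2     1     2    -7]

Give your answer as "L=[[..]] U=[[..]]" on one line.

  R1 -= -1·R0 → [0,-1,-2,2]
  R2 -= 2·R0 → [0,2,5,-3]
  R3 -= 2·R0 → [0,1,0,-5]
  R2 -= -2·R1 → [0,0,1,1]
  R3 -= -1·R1 → [0,0,-2,-3]
  R3 -= -2·R2 → [0,0,0,-1]

L=[[1,0,0,0],[-1,1,0,0],[2,-2,1,0],[2,-1,-2,1]] U=[[-1,0,1,-1],[0,-1,-2,2],[0,0,1,1],[0,0,0,-1]]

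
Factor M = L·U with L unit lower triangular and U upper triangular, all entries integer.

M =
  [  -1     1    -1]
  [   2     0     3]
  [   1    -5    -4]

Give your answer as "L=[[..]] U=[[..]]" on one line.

L=[[1,0,0],[-2,1,0],[-1,-2,1]] U=[[-1,1,-1],[0,2,1],[0,0,-3]]

  row1 -= -2·row0 → [0,2,1]
  row2 -= -1·row0 → [0,-4,-5]
  row2 -= -2·row1 → [0,0,-3]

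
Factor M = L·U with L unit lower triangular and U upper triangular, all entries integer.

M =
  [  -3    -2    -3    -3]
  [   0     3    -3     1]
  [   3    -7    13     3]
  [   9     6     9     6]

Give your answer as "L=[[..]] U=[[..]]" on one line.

L=[[1,0,0,0],[0,1,0,0],[-1,-3,1,0],[-3,0,0,1]] U=[[-3,-2,-3,-3],[0,3,-3,1],[0,0,1,3],[0,0,0,-3]]

  row1 -= 0·row0 → [0,3,-3,1]
  row2 -= -1·row0 → [0,-9,10,0]
  row3 -= -3·row0 → [0,0,0,-3]
  row2 -= -3·row1 → [0,0,1,3]
  row3 -= 0·row1 → [0,0,0,-3]
  row3 -= 0·row2 → [0,0,0,-3]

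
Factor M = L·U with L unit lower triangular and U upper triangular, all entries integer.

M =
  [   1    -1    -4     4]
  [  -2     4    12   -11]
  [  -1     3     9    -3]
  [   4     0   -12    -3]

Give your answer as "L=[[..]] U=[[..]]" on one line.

  r1 -= -2·r0 → [0,2,4,-3]
  r2 -= -1·r0 → [0,2,5,1]
  r3 -= 4·r0 → [0,4,4,-19]
  r2 -= 1·r1 → [0,0,1,4]
  r3 -= 2·r1 → [0,0,-4,-13]
  r3 -= -4·r2 → [0,0,0,3]

L=[[1,0,0,0],[-2,1,0,0],[-1,1,1,0],[4,2,-4,1]] U=[[1,-1,-4,4],[0,2,4,-3],[0,0,1,4],[0,0,0,3]]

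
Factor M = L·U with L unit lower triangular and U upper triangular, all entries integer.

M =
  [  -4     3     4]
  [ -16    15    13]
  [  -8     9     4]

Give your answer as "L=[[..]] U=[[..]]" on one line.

  r1 -= 4·r0 → [0,3,-3]
  r2 -= 2·r0 → [0,3,-4]
  r2 -= 1·r1 → [0,0,-1]

L=[[1,0,0],[4,1,0],[2,1,1]] U=[[-4,3,4],[0,3,-3],[0,0,-1]]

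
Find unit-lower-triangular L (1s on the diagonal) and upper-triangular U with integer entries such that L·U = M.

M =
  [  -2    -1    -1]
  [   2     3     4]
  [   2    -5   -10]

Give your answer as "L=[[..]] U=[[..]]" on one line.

L=[[1,0,0],[-1,1,0],[-1,-3,1]] U=[[-2,-1,-1],[0,2,3],[0,0,-2]]

  R1 -= -1·R0 → [0,2,3]
  R2 -= -1·R0 → [0,-6,-11]
  R2 -= -3·R1 → [0,0,-2]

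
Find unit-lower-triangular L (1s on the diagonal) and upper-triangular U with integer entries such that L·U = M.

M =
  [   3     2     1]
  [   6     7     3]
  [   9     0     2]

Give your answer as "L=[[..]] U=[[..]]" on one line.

L=[[1,0,0],[2,1,0],[3,-2,1]] U=[[3,2,1],[0,3,1],[0,0,1]]

  r1 -= 2·r0 → [0,3,1]
  r2 -= 3·r0 → [0,-6,-1]
  r2 -= -2·r1 → [0,0,1]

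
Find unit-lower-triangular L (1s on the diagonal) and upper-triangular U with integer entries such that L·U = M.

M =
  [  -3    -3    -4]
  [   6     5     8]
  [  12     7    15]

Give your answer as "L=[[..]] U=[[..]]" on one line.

  R1 -= -2·R0 → [0,-1,0]
  R2 -= -4·R0 → [0,-5,-1]
  R2 -= 5·R1 → [0,0,-1]

L=[[1,0,0],[-2,1,0],[-4,5,1]] U=[[-3,-3,-4],[0,-1,0],[0,0,-1]]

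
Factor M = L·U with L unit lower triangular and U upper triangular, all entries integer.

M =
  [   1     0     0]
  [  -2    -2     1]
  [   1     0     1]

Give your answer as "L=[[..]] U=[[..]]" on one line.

L=[[1,0,0],[-2,1,0],[1,0,1]] U=[[1,0,0],[0,-2,1],[0,0,1]]

  r1 -= -2·r0 → [0,-2,1]
  r2 -= 1·r0 → [0,0,1]
  r2 -= 0·r1 → [0,0,1]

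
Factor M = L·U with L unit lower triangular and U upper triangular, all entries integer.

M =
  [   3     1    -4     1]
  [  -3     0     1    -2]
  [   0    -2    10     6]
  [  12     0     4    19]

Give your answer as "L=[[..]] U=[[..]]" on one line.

  R1 -= -1·R0 → [0,1,-3,-1]
  R2 -= 0·R0 → [0,-2,10,6]
  R3 -= 4·R0 → [0,-4,20,15]
  R2 -= -2·R1 → [0,0,4,4]
  R3 -= -4·R1 → [0,0,8,11]
  R3 -= 2·R2 → [0,0,0,3]

L=[[1,0,0,0],[-1,1,0,0],[0,-2,1,0],[4,-4,2,1]] U=[[3,1,-4,1],[0,1,-3,-1],[0,0,4,4],[0,0,0,3]]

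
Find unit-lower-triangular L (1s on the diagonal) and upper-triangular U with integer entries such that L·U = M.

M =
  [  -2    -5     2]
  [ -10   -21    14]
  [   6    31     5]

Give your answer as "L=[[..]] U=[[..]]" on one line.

  r1 -= 5·r0 → [0,4,4]
  r2 -= -3·r0 → [0,16,11]
  r2 -= 4·r1 → [0,0,-5]

L=[[1,0,0],[5,1,0],[-3,4,1]] U=[[-2,-5,2],[0,4,4],[0,0,-5]]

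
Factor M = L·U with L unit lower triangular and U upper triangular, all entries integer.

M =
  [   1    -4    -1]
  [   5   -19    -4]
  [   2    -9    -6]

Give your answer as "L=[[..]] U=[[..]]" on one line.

  r1 -= 5·r0 → [0,1,1]
  r2 -= 2·r0 → [0,-1,-4]
  r2 -= -1·r1 → [0,0,-3]

L=[[1,0,0],[5,1,0],[2,-1,1]] U=[[1,-4,-1],[0,1,1],[0,0,-3]]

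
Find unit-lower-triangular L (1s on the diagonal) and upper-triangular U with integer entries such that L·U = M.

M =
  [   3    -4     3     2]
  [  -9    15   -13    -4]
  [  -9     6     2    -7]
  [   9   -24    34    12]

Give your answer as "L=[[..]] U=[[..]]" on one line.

  R1 -= -3·R0 → [0,3,-4,2]
  R2 -= -3·R0 → [0,-6,11,-1]
  R3 -= 3·R0 → [0,-12,25,6]
  R2 -= -2·R1 → [0,0,3,3]
  R3 -= -4·R1 → [0,0,9,14]
  R3 -= 3·R2 → [0,0,0,5]

L=[[1,0,0,0],[-3,1,0,0],[-3,-2,1,0],[3,-4,3,1]] U=[[3,-4,3,2],[0,3,-4,2],[0,0,3,3],[0,0,0,5]]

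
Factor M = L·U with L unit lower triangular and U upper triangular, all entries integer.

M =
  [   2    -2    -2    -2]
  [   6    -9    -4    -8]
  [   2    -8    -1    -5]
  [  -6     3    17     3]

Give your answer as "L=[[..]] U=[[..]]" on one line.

L=[[1,0,0,0],[3,1,0,0],[1,2,1,0],[-3,1,-3,1]] U=[[2,-2,-2,-2],[0,-3,2,-2],[0,0,-3,1],[0,0,0,2]]

  r1 -= 3·r0 → [0,-3,2,-2]
  r2 -= 1·r0 → [0,-6,1,-3]
  r3 -= -3·r0 → [0,-3,11,-3]
  r2 -= 2·r1 → [0,0,-3,1]
  r3 -= 1·r1 → [0,0,9,-1]
  r3 -= -3·r2 → [0,0,0,2]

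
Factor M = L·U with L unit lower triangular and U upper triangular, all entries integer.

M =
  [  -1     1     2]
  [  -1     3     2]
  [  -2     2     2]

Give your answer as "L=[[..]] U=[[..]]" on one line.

  r1 -= 1·r0 → [0,2,0]
  r2 -= 2·r0 → [0,0,-2]
  r2 -= 0·r1 → [0,0,-2]

L=[[1,0,0],[1,1,0],[2,0,1]] U=[[-1,1,2],[0,2,0],[0,0,-2]]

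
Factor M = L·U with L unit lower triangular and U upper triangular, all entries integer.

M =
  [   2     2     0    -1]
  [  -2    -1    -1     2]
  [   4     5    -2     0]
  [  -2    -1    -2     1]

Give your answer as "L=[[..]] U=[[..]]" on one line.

L=[[1,0,0,0],[-1,1,0,0],[2,1,1,0],[-1,1,1,1]] U=[[2,2,0,-1],[0,1,-1,1],[0,0,-1,1],[0,0,0,-2]]

  row1 -= -1·row0 → [0,1,-1,1]
  row2 -= 2·row0 → [0,1,-2,2]
  row3 -= -1·row0 → [0,1,-2,0]
  row2 -= 1·row1 → [0,0,-1,1]
  row3 -= 1·row1 → [0,0,-1,-1]
  row3 -= 1·row2 → [0,0,0,-2]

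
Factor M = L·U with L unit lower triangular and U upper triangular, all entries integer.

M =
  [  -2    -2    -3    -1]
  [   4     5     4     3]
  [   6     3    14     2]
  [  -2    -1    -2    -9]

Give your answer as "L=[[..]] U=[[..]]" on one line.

  R1 -= -2·R0 → [0,1,-2,1]
  R2 -= -3·R0 → [0,-3,5,-1]
  R3 -= 1·R0 → [0,1,1,-8]
  R2 -= -3·R1 → [0,0,-1,2]
  R3 -= 1·R1 → [0,0,3,-9]
  R3 -= -3·R2 → [0,0,0,-3]

L=[[1,0,0,0],[-2,1,0,0],[-3,-3,1,0],[1,1,-3,1]] U=[[-2,-2,-3,-1],[0,1,-2,1],[0,0,-1,2],[0,0,0,-3]]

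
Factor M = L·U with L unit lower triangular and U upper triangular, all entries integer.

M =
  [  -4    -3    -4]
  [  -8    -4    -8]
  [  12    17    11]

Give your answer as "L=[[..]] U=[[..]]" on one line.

L=[[1,0,0],[2,1,0],[-3,4,1]] U=[[-4,-3,-4],[0,2,0],[0,0,-1]]

  row1 -= 2·row0 → [0,2,0]
  row2 -= -3·row0 → [0,8,-1]
  row2 -= 4·row1 → [0,0,-1]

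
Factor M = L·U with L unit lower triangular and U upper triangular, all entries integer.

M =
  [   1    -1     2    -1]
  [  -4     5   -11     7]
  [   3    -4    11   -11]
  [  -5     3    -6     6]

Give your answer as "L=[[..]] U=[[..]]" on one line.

  row1 -= -4·row0 → [0,1,-3,3]
  row2 -= 3·row0 → [0,-1,5,-8]
  row3 -= -5·row0 → [0,-2,4,1]
  row2 -= -1·row1 → [0,0,2,-5]
  row3 -= -2·row1 → [0,0,-2,7]
  row3 -= -1·row2 → [0,0,0,2]

L=[[1,0,0,0],[-4,1,0,0],[3,-1,1,0],[-5,-2,-1,1]] U=[[1,-1,2,-1],[0,1,-3,3],[0,0,2,-5],[0,0,0,2]]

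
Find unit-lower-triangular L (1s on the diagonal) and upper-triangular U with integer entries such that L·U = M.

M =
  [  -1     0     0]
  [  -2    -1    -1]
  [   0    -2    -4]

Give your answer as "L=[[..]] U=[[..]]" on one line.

  R1 -= 2·R0 → [0,-1,-1]
  R2 -= 0·R0 → [0,-2,-4]
  R2 -= 2·R1 → [0,0,-2]

L=[[1,0,0],[2,1,0],[0,2,1]] U=[[-1,0,0],[0,-1,-1],[0,0,-2]]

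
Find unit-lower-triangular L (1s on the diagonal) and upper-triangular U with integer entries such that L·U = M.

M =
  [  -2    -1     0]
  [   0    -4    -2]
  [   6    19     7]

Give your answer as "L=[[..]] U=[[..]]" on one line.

  row1 -= 0·row0 → [0,-4,-2]
  row2 -= -3·row0 → [0,16,7]
  row2 -= -4·row1 → [0,0,-1]

L=[[1,0,0],[0,1,0],[-3,-4,1]] U=[[-2,-1,0],[0,-4,-2],[0,0,-1]]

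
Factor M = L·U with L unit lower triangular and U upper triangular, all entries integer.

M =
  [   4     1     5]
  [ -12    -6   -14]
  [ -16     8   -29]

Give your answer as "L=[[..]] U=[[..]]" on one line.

L=[[1,0,0],[-3,1,0],[-4,-4,1]] U=[[4,1,5],[0,-3,1],[0,0,-5]]

  r1 -= -3·r0 → [0,-3,1]
  r2 -= -4·r0 → [0,12,-9]
  r2 -= -4·r1 → [0,0,-5]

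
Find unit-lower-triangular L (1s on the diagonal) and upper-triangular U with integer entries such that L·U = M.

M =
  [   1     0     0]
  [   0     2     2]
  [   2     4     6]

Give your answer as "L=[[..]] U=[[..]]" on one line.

L=[[1,0,0],[0,1,0],[2,2,1]] U=[[1,0,0],[0,2,2],[0,0,2]]

  R1 -= 0·R0 → [0,2,2]
  R2 -= 2·R0 → [0,4,6]
  R2 -= 2·R1 → [0,0,2]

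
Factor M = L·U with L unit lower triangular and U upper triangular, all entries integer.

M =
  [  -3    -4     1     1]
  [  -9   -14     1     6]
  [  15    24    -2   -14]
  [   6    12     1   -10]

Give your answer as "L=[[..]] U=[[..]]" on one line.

L=[[1,0,0,0],[3,1,0,0],[-5,-2,1,0],[-2,-2,1,1]] U=[[-3,-4,1,1],[0,-2,-2,3],[0,0,-1,-3],[0,0,0,1]]

  row1 -= 3·row0 → [0,-2,-2,3]
  row2 -= -5·row0 → [0,4,3,-9]
  row3 -= -2·row0 → [0,4,3,-8]
  row2 -= -2·row1 → [0,0,-1,-3]
  row3 -= -2·row1 → [0,0,-1,-2]
  row3 -= 1·row2 → [0,0,0,1]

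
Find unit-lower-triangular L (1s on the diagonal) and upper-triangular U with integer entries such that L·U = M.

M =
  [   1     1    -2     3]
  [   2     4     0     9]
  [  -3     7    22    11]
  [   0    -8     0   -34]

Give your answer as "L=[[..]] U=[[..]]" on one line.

  row1 -= 2·row0 → [0,2,4,3]
  row2 -= -3·row0 → [0,10,16,20]
  row3 -= 0·row0 → [0,-8,0,-34]
  row2 -= 5·row1 → [0,0,-4,5]
  row3 -= -4·row1 → [0,0,16,-22]
  row3 -= -4·row2 → [0,0,0,-2]

L=[[1,0,0,0],[2,1,0,0],[-3,5,1,0],[0,-4,-4,1]] U=[[1,1,-2,3],[0,2,4,3],[0,0,-4,5],[0,0,0,-2]]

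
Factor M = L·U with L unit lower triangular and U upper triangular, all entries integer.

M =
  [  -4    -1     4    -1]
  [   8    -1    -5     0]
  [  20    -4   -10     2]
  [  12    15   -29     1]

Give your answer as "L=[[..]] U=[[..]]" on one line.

L=[[1,0,0,0],[-2,1,0,0],[-5,3,1,0],[-3,-4,-5,1]] U=[[-4,-1,4,-1],[0,-3,3,-2],[0,0,1,3],[0,0,0,5]]

  R1 -= -2·R0 → [0,-3,3,-2]
  R2 -= -5·R0 → [0,-9,10,-3]
  R3 -= -3·R0 → [0,12,-17,-2]
  R2 -= 3·R1 → [0,0,1,3]
  R3 -= -4·R1 → [0,0,-5,-10]
  R3 -= -5·R2 → [0,0,0,5]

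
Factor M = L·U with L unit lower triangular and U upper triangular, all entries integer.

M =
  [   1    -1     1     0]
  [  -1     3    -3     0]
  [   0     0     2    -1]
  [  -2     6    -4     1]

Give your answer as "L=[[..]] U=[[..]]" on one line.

  R1 -= -1·R0 → [0,2,-2,0]
  R2 -= 0·R0 → [0,0,2,-1]
  R3 -= -2·R0 → [0,4,-2,1]
  R2 -= 0·R1 → [0,0,2,-1]
  R3 -= 2·R1 → [0,0,2,1]
  R3 -= 1·R2 → [0,0,0,2]

L=[[1,0,0,0],[-1,1,0,0],[0,0,1,0],[-2,2,1,1]] U=[[1,-1,1,0],[0,2,-2,0],[0,0,2,-1],[0,0,0,2]]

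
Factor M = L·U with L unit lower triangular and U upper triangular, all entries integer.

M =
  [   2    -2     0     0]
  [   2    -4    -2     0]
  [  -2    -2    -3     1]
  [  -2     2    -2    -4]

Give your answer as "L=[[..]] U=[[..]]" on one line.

L=[[1,0,0,0],[1,1,0,0],[-1,2,1,0],[-1,0,-2,1]] U=[[2,-2,0,0],[0,-2,-2,0],[0,0,1,1],[0,0,0,-2]]

  R1 -= 1·R0 → [0,-2,-2,0]
  R2 -= -1·R0 → [0,-4,-3,1]
  R3 -= -1·R0 → [0,0,-2,-4]
  R2 -= 2·R1 → [0,0,1,1]
  R3 -= 0·R1 → [0,0,-2,-4]
  R3 -= -2·R2 → [0,0,0,-2]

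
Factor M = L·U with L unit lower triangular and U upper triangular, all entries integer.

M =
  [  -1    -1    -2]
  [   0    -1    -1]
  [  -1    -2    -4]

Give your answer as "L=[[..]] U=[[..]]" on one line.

L=[[1,0,0],[0,1,0],[1,1,1]] U=[[-1,-1,-2],[0,-1,-1],[0,0,-1]]

  r1 -= 0·r0 → [0,-1,-1]
  r2 -= 1·r0 → [0,-1,-2]
  r2 -= 1·r1 → [0,0,-1]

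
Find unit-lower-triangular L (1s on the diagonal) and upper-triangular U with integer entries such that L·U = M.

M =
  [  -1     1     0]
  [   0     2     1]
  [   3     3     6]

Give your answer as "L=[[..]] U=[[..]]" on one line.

  r1 -= 0·r0 → [0,2,1]
  r2 -= -3·r0 → [0,6,6]
  r2 -= 3·r1 → [0,0,3]

L=[[1,0,0],[0,1,0],[-3,3,1]] U=[[-1,1,0],[0,2,1],[0,0,3]]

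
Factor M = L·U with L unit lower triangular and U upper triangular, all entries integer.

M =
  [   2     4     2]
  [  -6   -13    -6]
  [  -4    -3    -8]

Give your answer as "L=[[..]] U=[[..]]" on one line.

L=[[1,0,0],[-3,1,0],[-2,-5,1]] U=[[2,4,2],[0,-1,0],[0,0,-4]]

  row1 -= -3·row0 → [0,-1,0]
  row2 -= -2·row0 → [0,5,-4]
  row2 -= -5·row1 → [0,0,-4]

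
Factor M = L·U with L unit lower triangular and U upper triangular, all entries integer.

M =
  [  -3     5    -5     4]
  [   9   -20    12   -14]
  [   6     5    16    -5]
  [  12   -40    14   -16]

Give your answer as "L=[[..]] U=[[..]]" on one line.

  r1 -= -3·r0 → [0,-5,-3,-2]
  r2 -= -2·r0 → [0,15,6,3]
  r3 -= -4·r0 → [0,-20,-6,0]
  r2 -= -3·r1 → [0,0,-3,-3]
  r3 -= 4·r1 → [0,0,6,8]
  r3 -= -2·r2 → [0,0,0,2]

L=[[1,0,0,0],[-3,1,0,0],[-2,-3,1,0],[-4,4,-2,1]] U=[[-3,5,-5,4],[0,-5,-3,-2],[0,0,-3,-3],[0,0,0,2]]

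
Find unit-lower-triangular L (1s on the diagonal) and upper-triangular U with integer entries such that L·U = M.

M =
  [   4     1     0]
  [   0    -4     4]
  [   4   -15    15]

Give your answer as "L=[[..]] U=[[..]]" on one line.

  row1 -= 0·row0 → [0,-4,4]
  row2 -= 1·row0 → [0,-16,15]
  row2 -= 4·row1 → [0,0,-1]

L=[[1,0,0],[0,1,0],[1,4,1]] U=[[4,1,0],[0,-4,4],[0,0,-1]]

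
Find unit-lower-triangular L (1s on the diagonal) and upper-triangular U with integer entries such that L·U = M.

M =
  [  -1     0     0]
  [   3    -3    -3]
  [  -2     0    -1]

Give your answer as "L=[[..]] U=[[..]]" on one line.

  row1 -= -3·row0 → [0,-3,-3]
  row2 -= 2·row0 → [0,0,-1]
  row2 -= 0·row1 → [0,0,-1]

L=[[1,0,0],[-3,1,0],[2,0,1]] U=[[-1,0,0],[0,-3,-3],[0,0,-1]]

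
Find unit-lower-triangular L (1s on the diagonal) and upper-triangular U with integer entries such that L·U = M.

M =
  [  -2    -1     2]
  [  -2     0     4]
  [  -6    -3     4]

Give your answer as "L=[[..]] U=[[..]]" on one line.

  R1 -= 1·R0 → [0,1,2]
  R2 -= 3·R0 → [0,0,-2]
  R2 -= 0·R1 → [0,0,-2]

L=[[1,0,0],[1,1,0],[3,0,1]] U=[[-2,-1,2],[0,1,2],[0,0,-2]]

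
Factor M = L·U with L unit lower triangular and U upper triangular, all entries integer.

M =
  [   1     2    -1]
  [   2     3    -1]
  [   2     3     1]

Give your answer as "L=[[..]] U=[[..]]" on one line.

  row1 -= 2·row0 → [0,-1,1]
  row2 -= 2·row0 → [0,-1,3]
  row2 -= 1·row1 → [0,0,2]

L=[[1,0,0],[2,1,0],[2,1,1]] U=[[1,2,-1],[0,-1,1],[0,0,2]]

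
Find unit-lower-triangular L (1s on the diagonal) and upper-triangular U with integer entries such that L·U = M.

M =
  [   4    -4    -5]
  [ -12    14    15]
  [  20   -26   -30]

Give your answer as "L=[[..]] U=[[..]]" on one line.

L=[[1,0,0],[-3,1,0],[5,-3,1]] U=[[4,-4,-5],[0,2,0],[0,0,-5]]

  r1 -= -3·r0 → [0,2,0]
  r2 -= 5·r0 → [0,-6,-5]
  r2 -= -3·r1 → [0,0,-5]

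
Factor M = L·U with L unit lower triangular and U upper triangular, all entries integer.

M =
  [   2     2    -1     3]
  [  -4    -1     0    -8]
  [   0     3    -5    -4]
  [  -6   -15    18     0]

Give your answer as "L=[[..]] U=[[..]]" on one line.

  R1 -= -2·R0 → [0,3,-2,-2]
  R2 -= 0·R0 → [0,3,-5,-4]
  R3 -= -3·R0 → [0,-9,15,9]
  R2 -= 1·R1 → [0,0,-3,-2]
  R3 -= -3·R1 → [0,0,9,3]
  R3 -= -3·R2 → [0,0,0,-3]

L=[[1,0,0,0],[-2,1,0,0],[0,1,1,0],[-3,-3,-3,1]] U=[[2,2,-1,3],[0,3,-2,-2],[0,0,-3,-2],[0,0,0,-3]]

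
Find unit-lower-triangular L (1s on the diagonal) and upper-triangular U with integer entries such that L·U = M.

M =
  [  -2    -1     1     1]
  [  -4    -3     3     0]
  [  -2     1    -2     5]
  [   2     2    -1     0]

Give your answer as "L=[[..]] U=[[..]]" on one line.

  row1 -= 2·row0 → [0,-1,1,-2]
  row2 -= 1·row0 → [0,2,-3,4]
  row3 -= -1·row0 → [0,1,0,1]
  row2 -= -2·row1 → [0,0,-1,0]
  row3 -= -1·row1 → [0,0,1,-1]
  row3 -= -1·row2 → [0,0,0,-1]

L=[[1,0,0,0],[2,1,0,0],[1,-2,1,0],[-1,-1,-1,1]] U=[[-2,-1,1,1],[0,-1,1,-2],[0,0,-1,0],[0,0,0,-1]]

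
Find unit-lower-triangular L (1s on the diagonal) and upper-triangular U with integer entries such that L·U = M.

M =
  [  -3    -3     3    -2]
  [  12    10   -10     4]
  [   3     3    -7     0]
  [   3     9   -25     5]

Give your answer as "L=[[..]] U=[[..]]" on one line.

L=[[1,0,0,0],[-4,1,0,0],[-1,0,1,0],[-1,-3,4,1]] U=[[-3,-3,3,-2],[0,-2,2,-4],[0,0,-4,-2],[0,0,0,-1]]

  R1 -= -4·R0 → [0,-2,2,-4]
  R2 -= -1·R0 → [0,0,-4,-2]
  R3 -= -1·R0 → [0,6,-22,3]
  R2 -= 0·R1 → [0,0,-4,-2]
  R3 -= -3·R1 → [0,0,-16,-9]
  R3 -= 4·R2 → [0,0,0,-1]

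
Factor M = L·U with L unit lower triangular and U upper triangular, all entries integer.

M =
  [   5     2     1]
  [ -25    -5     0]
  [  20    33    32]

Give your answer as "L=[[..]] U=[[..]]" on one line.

L=[[1,0,0],[-5,1,0],[4,5,1]] U=[[5,2,1],[0,5,5],[0,0,3]]

  row1 -= -5·row0 → [0,5,5]
  row2 -= 4·row0 → [0,25,28]
  row2 -= 5·row1 → [0,0,3]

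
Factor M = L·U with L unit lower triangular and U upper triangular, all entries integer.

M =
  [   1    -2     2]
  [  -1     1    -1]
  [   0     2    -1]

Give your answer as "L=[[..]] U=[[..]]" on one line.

L=[[1,0,0],[-1,1,0],[0,-2,1]] U=[[1,-2,2],[0,-1,1],[0,0,1]]

  r1 -= -1·r0 → [0,-1,1]
  r2 -= 0·r0 → [0,2,-1]
  r2 -= -2·r1 → [0,0,1]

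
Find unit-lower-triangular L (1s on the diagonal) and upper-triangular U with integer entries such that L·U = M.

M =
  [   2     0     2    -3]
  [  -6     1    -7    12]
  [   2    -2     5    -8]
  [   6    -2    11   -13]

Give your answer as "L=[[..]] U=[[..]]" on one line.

L=[[1,0,0,0],[-3,1,0,0],[1,-2,1,0],[3,-2,3,1]] U=[[2,0,2,-3],[0,1,-1,3],[0,0,1,1],[0,0,0,-1]]

  row1 -= -3·row0 → [0,1,-1,3]
  row2 -= 1·row0 → [0,-2,3,-5]
  row3 -= 3·row0 → [0,-2,5,-4]
  row2 -= -2·row1 → [0,0,1,1]
  row3 -= -2·row1 → [0,0,3,2]
  row3 -= 3·row2 → [0,0,0,-1]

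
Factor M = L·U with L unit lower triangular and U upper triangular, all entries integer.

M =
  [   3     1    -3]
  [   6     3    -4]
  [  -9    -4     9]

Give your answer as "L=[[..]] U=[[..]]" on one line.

L=[[1,0,0],[2,1,0],[-3,-1,1]] U=[[3,1,-3],[0,1,2],[0,0,2]]

  r1 -= 2·r0 → [0,1,2]
  r2 -= -3·r0 → [0,-1,0]
  r2 -= -1·r1 → [0,0,2]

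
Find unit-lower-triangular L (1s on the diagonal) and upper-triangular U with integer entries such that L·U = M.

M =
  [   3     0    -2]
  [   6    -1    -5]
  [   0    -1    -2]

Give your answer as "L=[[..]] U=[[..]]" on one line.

L=[[1,0,0],[2,1,0],[0,1,1]] U=[[3,0,-2],[0,-1,-1],[0,0,-1]]

  r1 -= 2·r0 → [0,-1,-1]
  r2 -= 0·r0 → [0,-1,-2]
  r2 -= 1·r1 → [0,0,-1]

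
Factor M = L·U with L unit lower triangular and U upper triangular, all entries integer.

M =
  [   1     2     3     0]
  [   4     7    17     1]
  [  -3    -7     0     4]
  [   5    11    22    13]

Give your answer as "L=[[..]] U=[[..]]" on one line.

  R1 -= 4·R0 → [0,-1,5,1]
  R2 -= -3·R0 → [0,-1,9,4]
  R3 -= 5·R0 → [0,1,7,13]
  R2 -= 1·R1 → [0,0,4,3]
  R3 -= -1·R1 → [0,0,12,14]
  R3 -= 3·R2 → [0,0,0,5]

L=[[1,0,0,0],[4,1,0,0],[-3,1,1,0],[5,-1,3,1]] U=[[1,2,3,0],[0,-1,5,1],[0,0,4,3],[0,0,0,5]]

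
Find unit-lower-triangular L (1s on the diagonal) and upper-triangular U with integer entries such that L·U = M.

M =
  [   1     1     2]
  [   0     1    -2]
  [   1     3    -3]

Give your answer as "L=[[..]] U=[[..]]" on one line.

L=[[1,0,0],[0,1,0],[1,2,1]] U=[[1,1,2],[0,1,-2],[0,0,-1]]

  R1 -= 0·R0 → [0,1,-2]
  R2 -= 1·R0 → [0,2,-5]
  R2 -= 2·R1 → [0,0,-1]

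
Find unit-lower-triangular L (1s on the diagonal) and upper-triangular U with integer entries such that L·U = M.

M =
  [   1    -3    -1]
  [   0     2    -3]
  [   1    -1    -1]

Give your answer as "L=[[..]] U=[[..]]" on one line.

L=[[1,0,0],[0,1,0],[1,1,1]] U=[[1,-3,-1],[0,2,-3],[0,0,3]]

  r1 -= 0·r0 → [0,2,-3]
  r2 -= 1·r0 → [0,2,0]
  r2 -= 1·r1 → [0,0,3]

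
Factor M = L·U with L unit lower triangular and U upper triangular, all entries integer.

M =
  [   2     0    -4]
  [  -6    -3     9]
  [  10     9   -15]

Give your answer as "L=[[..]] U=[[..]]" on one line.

L=[[1,0,0],[-3,1,0],[5,-3,1]] U=[[2,0,-4],[0,-3,-3],[0,0,-4]]

  row1 -= -3·row0 → [0,-3,-3]
  row2 -= 5·row0 → [0,9,5]
  row2 -= -3·row1 → [0,0,-4]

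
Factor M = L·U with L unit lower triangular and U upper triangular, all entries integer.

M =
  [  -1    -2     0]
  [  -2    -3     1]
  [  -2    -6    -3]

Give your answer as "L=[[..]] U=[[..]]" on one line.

  R1 -= 2·R0 → [0,1,1]
  R2 -= 2·R0 → [0,-2,-3]
  R2 -= -2·R1 → [0,0,-1]

L=[[1,0,0],[2,1,0],[2,-2,1]] U=[[-1,-2,0],[0,1,1],[0,0,-1]]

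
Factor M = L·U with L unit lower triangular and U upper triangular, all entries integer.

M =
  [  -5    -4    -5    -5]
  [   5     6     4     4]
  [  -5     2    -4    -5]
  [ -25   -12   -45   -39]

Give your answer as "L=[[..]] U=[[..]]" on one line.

  R1 -= -1·R0 → [0,2,-1,-1]
  R2 -= 1·R0 → [0,6,1,0]
  R3 -= 5·R0 → [0,8,-20,-14]
  R2 -= 3·R1 → [0,0,4,3]
  R3 -= 4·R1 → [0,0,-16,-10]
  R3 -= -4·R2 → [0,0,0,2]

L=[[1,0,0,0],[-1,1,0,0],[1,3,1,0],[5,4,-4,1]] U=[[-5,-4,-5,-5],[0,2,-1,-1],[0,0,4,3],[0,0,0,2]]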